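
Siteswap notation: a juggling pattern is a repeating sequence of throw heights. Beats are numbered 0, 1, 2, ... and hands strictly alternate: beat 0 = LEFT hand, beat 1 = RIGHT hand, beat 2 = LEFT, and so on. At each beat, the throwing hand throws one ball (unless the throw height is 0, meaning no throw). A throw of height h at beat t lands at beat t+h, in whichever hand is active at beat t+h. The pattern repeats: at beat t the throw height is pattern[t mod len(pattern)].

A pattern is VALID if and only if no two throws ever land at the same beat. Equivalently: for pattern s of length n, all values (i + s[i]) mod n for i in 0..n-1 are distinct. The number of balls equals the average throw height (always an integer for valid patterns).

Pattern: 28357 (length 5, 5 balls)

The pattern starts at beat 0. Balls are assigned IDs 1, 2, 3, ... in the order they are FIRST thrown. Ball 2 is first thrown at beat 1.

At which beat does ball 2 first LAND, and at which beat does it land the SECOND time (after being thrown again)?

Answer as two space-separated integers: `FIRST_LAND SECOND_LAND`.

Beat 0 (L): throw ball1 h=2 -> lands@2:L; in-air after throw: [b1@2:L]
Beat 1 (R): throw ball2 h=8 -> lands@9:R; in-air after throw: [b1@2:L b2@9:R]
Beat 2 (L): throw ball1 h=3 -> lands@5:R; in-air after throw: [b1@5:R b2@9:R]
Beat 3 (R): throw ball3 h=5 -> lands@8:L; in-air after throw: [b1@5:R b3@8:L b2@9:R]
Beat 4 (L): throw ball4 h=7 -> lands@11:R; in-air after throw: [b1@5:R b3@8:L b2@9:R b4@11:R]
Beat 5 (R): throw ball1 h=2 -> lands@7:R; in-air after throw: [b1@7:R b3@8:L b2@9:R b4@11:R]
Beat 6 (L): throw ball5 h=8 -> lands@14:L; in-air after throw: [b1@7:R b3@8:L b2@9:R b4@11:R b5@14:L]
Beat 7 (R): throw ball1 h=3 -> lands@10:L; in-air after throw: [b3@8:L b2@9:R b1@10:L b4@11:R b5@14:L]
Beat 8 (L): throw ball3 h=5 -> lands@13:R; in-air after throw: [b2@9:R b1@10:L b4@11:R b3@13:R b5@14:L]
Beat 9 (R): throw ball2 h=7 -> lands@16:L; in-air after throw: [b1@10:L b4@11:R b3@13:R b5@14:L b2@16:L]
Beat 10 (L): throw ball1 h=2 -> lands@12:L; in-air after throw: [b4@11:R b1@12:L b3@13:R b5@14:L b2@16:L]
Beat 11 (R): throw ball4 h=8 -> lands@19:R; in-air after throw: [b1@12:L b3@13:R b5@14:L b2@16:L b4@19:R]
Beat 12 (L): throw ball1 h=3 -> lands@15:R; in-air after throw: [b3@13:R b5@14:L b1@15:R b2@16:L b4@19:R]
Beat 13 (R): throw ball3 h=5 -> lands@18:L; in-air after throw: [b5@14:L b1@15:R b2@16:L b3@18:L b4@19:R]
Beat 14 (L): throw ball5 h=7 -> lands@21:R; in-air after throw: [b1@15:R b2@16:L b3@18:L b4@19:R b5@21:R]
Beat 15 (R): throw ball1 h=2 -> lands@17:R; in-air after throw: [b2@16:L b1@17:R b3@18:L b4@19:R b5@21:R]
Beat 16 (L): throw ball2 h=8 -> lands@24:L; in-air after throw: [b1@17:R b3@18:L b4@19:R b5@21:R b2@24:L]
Ball 2: thrown@1 h=8 -> first land @9; rethrown@9 h=7 -> second land @16

Answer: 9 16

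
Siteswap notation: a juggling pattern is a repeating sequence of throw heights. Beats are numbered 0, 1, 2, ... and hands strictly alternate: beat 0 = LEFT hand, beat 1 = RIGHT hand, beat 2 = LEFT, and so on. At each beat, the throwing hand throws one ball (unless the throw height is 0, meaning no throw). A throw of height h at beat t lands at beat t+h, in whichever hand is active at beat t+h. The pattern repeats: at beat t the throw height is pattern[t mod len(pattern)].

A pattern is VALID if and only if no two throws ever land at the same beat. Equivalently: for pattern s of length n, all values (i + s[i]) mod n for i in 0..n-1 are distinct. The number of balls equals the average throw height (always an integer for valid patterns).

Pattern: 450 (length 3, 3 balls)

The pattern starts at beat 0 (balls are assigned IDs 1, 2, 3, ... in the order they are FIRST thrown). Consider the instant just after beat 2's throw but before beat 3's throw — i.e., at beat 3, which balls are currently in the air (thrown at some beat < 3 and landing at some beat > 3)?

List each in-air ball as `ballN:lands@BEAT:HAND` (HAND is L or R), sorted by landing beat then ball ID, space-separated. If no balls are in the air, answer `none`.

Answer: ball1:lands@4:L ball2:lands@6:L

Derivation:
Beat 0 (L): throw ball1 h=4 -> lands@4:L; in-air after throw: [b1@4:L]
Beat 1 (R): throw ball2 h=5 -> lands@6:L; in-air after throw: [b1@4:L b2@6:L]
Beat 3 (R): throw ball3 h=4 -> lands@7:R; in-air after throw: [b1@4:L b2@6:L b3@7:R]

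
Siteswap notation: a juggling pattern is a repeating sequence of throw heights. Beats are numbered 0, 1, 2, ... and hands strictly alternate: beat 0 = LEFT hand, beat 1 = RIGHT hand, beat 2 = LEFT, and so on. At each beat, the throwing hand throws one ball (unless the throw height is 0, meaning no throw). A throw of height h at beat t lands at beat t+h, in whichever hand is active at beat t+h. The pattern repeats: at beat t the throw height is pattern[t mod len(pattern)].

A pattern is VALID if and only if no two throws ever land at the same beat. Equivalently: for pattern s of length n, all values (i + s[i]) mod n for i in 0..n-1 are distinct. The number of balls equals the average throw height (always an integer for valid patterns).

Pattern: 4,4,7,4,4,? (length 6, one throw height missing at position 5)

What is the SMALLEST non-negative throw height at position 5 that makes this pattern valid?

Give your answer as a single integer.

i=0: (0 + 4) mod 6 = 4
i=1: (1 + 4) mod 6 = 5
i=2: (2 + 7) mod 6 = 3
i=3: (3 + 4) mod 6 = 1
i=4: (4 + 4) mod 6 = 2
i=5: s[i]=? (unknown)
Known residues: [1, 2, 3, 4, 5]; need a permutation of 0..5, so missing residue r = 0
Need (5 + s) mod 6 = 0; smallest s = (0 - 5) mod 6 = 1

Answer: 1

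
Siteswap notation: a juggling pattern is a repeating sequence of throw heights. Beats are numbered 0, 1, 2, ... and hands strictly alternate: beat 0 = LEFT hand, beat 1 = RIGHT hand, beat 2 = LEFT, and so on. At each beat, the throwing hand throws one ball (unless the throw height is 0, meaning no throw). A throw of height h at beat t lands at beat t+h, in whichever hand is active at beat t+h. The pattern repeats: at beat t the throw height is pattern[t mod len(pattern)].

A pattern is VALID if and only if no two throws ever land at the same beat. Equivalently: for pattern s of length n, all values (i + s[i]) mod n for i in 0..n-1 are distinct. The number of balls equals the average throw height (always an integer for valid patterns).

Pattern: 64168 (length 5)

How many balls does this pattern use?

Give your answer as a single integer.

Answer: 5

Derivation:
Pattern = [6, 4, 1, 6, 8], length n = 5
  position 0: throw height = 6, running sum = 6
  position 1: throw height = 4, running sum = 10
  position 2: throw height = 1, running sum = 11
  position 3: throw height = 6, running sum = 17
  position 4: throw height = 8, running sum = 25
Total sum = 25; balls = sum / n = 25 / 5 = 5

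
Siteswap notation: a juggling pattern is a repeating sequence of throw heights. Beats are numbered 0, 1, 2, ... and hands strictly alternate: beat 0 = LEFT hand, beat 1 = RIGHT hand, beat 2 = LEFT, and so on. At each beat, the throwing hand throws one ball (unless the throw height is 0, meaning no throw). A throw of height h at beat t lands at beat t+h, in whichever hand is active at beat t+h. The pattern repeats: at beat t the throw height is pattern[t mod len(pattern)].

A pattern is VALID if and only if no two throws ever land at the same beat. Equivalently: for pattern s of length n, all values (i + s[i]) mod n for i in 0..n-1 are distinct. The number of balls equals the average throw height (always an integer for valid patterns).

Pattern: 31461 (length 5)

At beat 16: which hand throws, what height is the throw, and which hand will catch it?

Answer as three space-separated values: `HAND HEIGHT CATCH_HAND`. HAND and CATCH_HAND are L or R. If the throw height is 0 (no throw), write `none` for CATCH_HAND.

Beat 16: 16 mod 2 = 0, so hand = L
Throw height = pattern[16 mod 5] = pattern[1] = 1
Lands at beat 16+1=17, 17 mod 2 = 1, so catch hand = R

Answer: L 1 R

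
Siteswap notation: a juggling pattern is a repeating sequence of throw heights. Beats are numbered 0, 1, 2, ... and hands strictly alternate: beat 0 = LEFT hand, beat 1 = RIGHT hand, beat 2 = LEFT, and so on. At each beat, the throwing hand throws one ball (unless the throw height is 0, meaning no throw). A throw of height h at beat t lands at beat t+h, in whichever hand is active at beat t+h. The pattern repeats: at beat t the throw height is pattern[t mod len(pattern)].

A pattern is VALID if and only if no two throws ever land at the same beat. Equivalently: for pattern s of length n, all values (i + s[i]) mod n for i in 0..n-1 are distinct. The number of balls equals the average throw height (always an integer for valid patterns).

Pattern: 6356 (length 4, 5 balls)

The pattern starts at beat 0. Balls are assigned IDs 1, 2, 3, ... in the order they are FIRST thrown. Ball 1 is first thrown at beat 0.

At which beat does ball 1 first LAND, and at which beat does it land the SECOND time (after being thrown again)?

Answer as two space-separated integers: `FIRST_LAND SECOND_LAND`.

Answer: 6 11

Derivation:
Beat 0 (L): throw ball1 h=6 -> lands@6:L; in-air after throw: [b1@6:L]
Beat 1 (R): throw ball2 h=3 -> lands@4:L; in-air after throw: [b2@4:L b1@6:L]
Beat 2 (L): throw ball3 h=5 -> lands@7:R; in-air after throw: [b2@4:L b1@6:L b3@7:R]
Beat 3 (R): throw ball4 h=6 -> lands@9:R; in-air after throw: [b2@4:L b1@6:L b3@7:R b4@9:R]
Beat 4 (L): throw ball2 h=6 -> lands@10:L; in-air after throw: [b1@6:L b3@7:R b4@9:R b2@10:L]
Beat 5 (R): throw ball5 h=3 -> lands@8:L; in-air after throw: [b1@6:L b3@7:R b5@8:L b4@9:R b2@10:L]
Beat 6 (L): throw ball1 h=5 -> lands@11:R; in-air after throw: [b3@7:R b5@8:L b4@9:R b2@10:L b1@11:R]
Beat 7 (R): throw ball3 h=6 -> lands@13:R; in-air after throw: [b5@8:L b4@9:R b2@10:L b1@11:R b3@13:R]
Beat 8 (L): throw ball5 h=6 -> lands@14:L; in-air after throw: [b4@9:R b2@10:L b1@11:R b3@13:R b5@14:L]
Beat 9 (R): throw ball4 h=3 -> lands@12:L; in-air after throw: [b2@10:L b1@11:R b4@12:L b3@13:R b5@14:L]
Beat 10 (L): throw ball2 h=5 -> lands@15:R; in-air after throw: [b1@11:R b4@12:L b3@13:R b5@14:L b2@15:R]
Beat 11 (R): throw ball1 h=6 -> lands@17:R; in-air after throw: [b4@12:L b3@13:R b5@14:L b2@15:R b1@17:R]
Ball 1: thrown@0 h=6 -> first land @6; rethrown@6 h=5 -> second land @11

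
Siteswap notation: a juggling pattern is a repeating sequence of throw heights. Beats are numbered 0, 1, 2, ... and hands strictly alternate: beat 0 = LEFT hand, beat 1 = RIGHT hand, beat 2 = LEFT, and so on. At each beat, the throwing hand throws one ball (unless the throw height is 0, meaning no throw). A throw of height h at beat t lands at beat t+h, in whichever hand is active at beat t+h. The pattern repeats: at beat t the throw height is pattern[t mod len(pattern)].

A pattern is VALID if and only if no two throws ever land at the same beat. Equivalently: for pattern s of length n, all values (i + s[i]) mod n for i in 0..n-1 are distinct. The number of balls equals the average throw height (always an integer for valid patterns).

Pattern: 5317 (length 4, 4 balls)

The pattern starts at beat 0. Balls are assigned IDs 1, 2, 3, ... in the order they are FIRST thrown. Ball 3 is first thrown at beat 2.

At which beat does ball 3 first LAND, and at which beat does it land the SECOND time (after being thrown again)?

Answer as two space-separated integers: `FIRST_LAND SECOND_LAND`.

Answer: 3 10

Derivation:
Beat 0 (L): throw ball1 h=5 -> lands@5:R; in-air after throw: [b1@5:R]
Beat 1 (R): throw ball2 h=3 -> lands@4:L; in-air after throw: [b2@4:L b1@5:R]
Beat 2 (L): throw ball3 h=1 -> lands@3:R; in-air after throw: [b3@3:R b2@4:L b1@5:R]
Beat 3 (R): throw ball3 h=7 -> lands@10:L; in-air after throw: [b2@4:L b1@5:R b3@10:L]
Beat 4 (L): throw ball2 h=5 -> lands@9:R; in-air after throw: [b1@5:R b2@9:R b3@10:L]
Beat 5 (R): throw ball1 h=3 -> lands@8:L; in-air after throw: [b1@8:L b2@9:R b3@10:L]
Beat 6 (L): throw ball4 h=1 -> lands@7:R; in-air after throw: [b4@7:R b1@8:L b2@9:R b3@10:L]
Beat 7 (R): throw ball4 h=7 -> lands@14:L; in-air after throw: [b1@8:L b2@9:R b3@10:L b4@14:L]
Beat 8 (L): throw ball1 h=5 -> lands@13:R; in-air after throw: [b2@9:R b3@10:L b1@13:R b4@14:L]
Beat 9 (R): throw ball2 h=3 -> lands@12:L; in-air after throw: [b3@10:L b2@12:L b1@13:R b4@14:L]
Beat 10 (L): throw ball3 h=1 -> lands@11:R; in-air after throw: [b3@11:R b2@12:L b1@13:R b4@14:L]
Ball 3: thrown@2 h=1 -> first land @3; rethrown@3 h=7 -> second land @10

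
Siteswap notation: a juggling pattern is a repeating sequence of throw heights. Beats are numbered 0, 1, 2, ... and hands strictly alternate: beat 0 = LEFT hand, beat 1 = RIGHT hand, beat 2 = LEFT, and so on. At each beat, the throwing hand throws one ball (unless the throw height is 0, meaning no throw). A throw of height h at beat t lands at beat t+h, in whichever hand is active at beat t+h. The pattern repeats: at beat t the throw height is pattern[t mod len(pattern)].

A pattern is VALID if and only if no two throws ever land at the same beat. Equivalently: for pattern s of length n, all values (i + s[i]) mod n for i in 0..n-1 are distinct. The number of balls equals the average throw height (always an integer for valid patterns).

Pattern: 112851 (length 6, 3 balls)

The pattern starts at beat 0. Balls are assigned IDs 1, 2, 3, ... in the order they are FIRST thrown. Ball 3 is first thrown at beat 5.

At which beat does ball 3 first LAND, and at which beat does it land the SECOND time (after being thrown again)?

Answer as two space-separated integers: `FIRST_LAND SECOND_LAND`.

Answer: 6 7

Derivation:
Beat 0 (L): throw ball1 h=1 -> lands@1:R; in-air after throw: [b1@1:R]
Beat 1 (R): throw ball1 h=1 -> lands@2:L; in-air after throw: [b1@2:L]
Beat 2 (L): throw ball1 h=2 -> lands@4:L; in-air after throw: [b1@4:L]
Beat 3 (R): throw ball2 h=8 -> lands@11:R; in-air after throw: [b1@4:L b2@11:R]
Beat 4 (L): throw ball1 h=5 -> lands@9:R; in-air after throw: [b1@9:R b2@11:R]
Beat 5 (R): throw ball3 h=1 -> lands@6:L; in-air after throw: [b3@6:L b1@9:R b2@11:R]
Beat 6 (L): throw ball3 h=1 -> lands@7:R; in-air after throw: [b3@7:R b1@9:R b2@11:R]
Beat 7 (R): throw ball3 h=1 -> lands@8:L; in-air after throw: [b3@8:L b1@9:R b2@11:R]
Ball 3: thrown@5 h=1 -> first land @6; rethrown@6 h=1 -> second land @7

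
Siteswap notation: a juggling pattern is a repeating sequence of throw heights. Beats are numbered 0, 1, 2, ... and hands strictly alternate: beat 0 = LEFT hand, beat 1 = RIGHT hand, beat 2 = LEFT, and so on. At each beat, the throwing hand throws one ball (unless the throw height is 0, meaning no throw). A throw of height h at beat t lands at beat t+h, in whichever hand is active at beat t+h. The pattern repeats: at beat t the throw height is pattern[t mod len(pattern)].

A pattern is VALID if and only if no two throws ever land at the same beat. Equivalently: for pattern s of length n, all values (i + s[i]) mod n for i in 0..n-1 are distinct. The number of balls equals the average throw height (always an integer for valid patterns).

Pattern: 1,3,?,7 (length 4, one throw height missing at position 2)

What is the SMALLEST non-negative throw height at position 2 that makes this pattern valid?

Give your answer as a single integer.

i=0: (0 + 1) mod 4 = 1
i=1: (1 + 3) mod 4 = 0
i=2: s[i]=? (unknown)
i=3: (3 + 7) mod 4 = 2
Known residues: [0, 1, 2]; need a permutation of 0..3, so missing residue r = 3
Need (2 + s) mod 4 = 3; smallest s = (3 - 2) mod 4 = 1

Answer: 1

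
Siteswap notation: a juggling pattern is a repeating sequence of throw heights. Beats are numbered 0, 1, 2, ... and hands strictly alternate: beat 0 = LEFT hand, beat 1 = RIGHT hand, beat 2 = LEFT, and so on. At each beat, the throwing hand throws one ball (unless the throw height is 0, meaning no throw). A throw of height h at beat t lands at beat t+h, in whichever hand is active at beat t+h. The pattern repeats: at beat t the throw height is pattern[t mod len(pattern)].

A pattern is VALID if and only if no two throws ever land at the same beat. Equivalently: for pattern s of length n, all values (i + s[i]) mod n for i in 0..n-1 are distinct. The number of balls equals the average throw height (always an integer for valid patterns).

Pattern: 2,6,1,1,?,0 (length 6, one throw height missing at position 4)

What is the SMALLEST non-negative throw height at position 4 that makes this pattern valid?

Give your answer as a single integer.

Answer: 2

Derivation:
i=0: (0 + 2) mod 6 = 2
i=1: (1 + 6) mod 6 = 1
i=2: (2 + 1) mod 6 = 3
i=3: (3 + 1) mod 6 = 4
i=4: s[i]=? (unknown)
i=5: (5 + 0) mod 6 = 5
Known residues: [1, 2, 3, 4, 5]; need a permutation of 0..5, so missing residue r = 0
Need (4 + s) mod 6 = 0; smallest s = (0 - 4) mod 6 = 2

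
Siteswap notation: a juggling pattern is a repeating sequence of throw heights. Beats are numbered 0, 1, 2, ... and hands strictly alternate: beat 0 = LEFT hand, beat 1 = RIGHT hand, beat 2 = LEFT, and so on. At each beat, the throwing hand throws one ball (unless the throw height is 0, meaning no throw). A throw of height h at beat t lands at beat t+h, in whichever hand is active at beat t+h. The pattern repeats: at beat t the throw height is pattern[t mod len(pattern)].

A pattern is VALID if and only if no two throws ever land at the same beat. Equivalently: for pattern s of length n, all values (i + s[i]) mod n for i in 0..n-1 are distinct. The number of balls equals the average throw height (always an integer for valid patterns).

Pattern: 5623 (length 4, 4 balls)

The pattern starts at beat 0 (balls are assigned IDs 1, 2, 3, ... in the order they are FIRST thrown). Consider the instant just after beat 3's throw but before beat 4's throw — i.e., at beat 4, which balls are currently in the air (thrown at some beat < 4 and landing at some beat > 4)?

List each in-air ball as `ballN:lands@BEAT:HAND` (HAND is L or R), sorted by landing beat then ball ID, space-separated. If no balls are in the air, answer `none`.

Answer: ball1:lands@5:R ball4:lands@6:L ball2:lands@7:R

Derivation:
Beat 0 (L): throw ball1 h=5 -> lands@5:R; in-air after throw: [b1@5:R]
Beat 1 (R): throw ball2 h=6 -> lands@7:R; in-air after throw: [b1@5:R b2@7:R]
Beat 2 (L): throw ball3 h=2 -> lands@4:L; in-air after throw: [b3@4:L b1@5:R b2@7:R]
Beat 3 (R): throw ball4 h=3 -> lands@6:L; in-air after throw: [b3@4:L b1@5:R b4@6:L b2@7:R]
Beat 4 (L): throw ball3 h=5 -> lands@9:R; in-air after throw: [b1@5:R b4@6:L b2@7:R b3@9:R]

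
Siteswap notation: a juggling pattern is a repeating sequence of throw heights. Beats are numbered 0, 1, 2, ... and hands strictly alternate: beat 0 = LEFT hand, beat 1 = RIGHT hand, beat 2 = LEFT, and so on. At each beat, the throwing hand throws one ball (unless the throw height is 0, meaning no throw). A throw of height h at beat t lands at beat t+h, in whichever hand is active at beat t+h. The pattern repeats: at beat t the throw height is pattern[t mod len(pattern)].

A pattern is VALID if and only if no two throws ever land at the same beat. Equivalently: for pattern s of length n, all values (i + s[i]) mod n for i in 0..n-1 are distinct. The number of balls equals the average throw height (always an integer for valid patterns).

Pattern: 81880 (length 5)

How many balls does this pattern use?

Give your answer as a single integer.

Pattern = [8, 1, 8, 8, 0], length n = 5
  position 0: throw height = 8, running sum = 8
  position 1: throw height = 1, running sum = 9
  position 2: throw height = 8, running sum = 17
  position 3: throw height = 8, running sum = 25
  position 4: throw height = 0, running sum = 25
Total sum = 25; balls = sum / n = 25 / 5 = 5

Answer: 5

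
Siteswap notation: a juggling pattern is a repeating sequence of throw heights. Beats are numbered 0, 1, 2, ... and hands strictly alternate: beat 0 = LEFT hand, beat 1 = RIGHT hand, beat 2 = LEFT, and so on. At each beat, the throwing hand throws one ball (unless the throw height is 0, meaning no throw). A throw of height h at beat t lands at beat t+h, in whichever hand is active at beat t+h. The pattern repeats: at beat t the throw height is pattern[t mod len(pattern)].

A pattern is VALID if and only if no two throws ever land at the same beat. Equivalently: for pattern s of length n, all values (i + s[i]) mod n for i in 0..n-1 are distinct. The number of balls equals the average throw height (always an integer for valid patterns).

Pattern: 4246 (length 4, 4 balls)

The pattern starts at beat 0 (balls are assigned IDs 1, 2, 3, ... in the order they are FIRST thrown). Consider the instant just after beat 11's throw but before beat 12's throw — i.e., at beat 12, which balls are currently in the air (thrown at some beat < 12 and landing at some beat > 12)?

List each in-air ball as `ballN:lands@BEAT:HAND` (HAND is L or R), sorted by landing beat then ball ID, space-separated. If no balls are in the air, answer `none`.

Beat 0 (L): throw ball1 h=4 -> lands@4:L; in-air after throw: [b1@4:L]
Beat 1 (R): throw ball2 h=2 -> lands@3:R; in-air after throw: [b2@3:R b1@4:L]
Beat 2 (L): throw ball3 h=4 -> lands@6:L; in-air after throw: [b2@3:R b1@4:L b3@6:L]
Beat 3 (R): throw ball2 h=6 -> lands@9:R; in-air after throw: [b1@4:L b3@6:L b2@9:R]
Beat 4 (L): throw ball1 h=4 -> lands@8:L; in-air after throw: [b3@6:L b1@8:L b2@9:R]
Beat 5 (R): throw ball4 h=2 -> lands@7:R; in-air after throw: [b3@6:L b4@7:R b1@8:L b2@9:R]
Beat 6 (L): throw ball3 h=4 -> lands@10:L; in-air after throw: [b4@7:R b1@8:L b2@9:R b3@10:L]
Beat 7 (R): throw ball4 h=6 -> lands@13:R; in-air after throw: [b1@8:L b2@9:R b3@10:L b4@13:R]
Beat 8 (L): throw ball1 h=4 -> lands@12:L; in-air after throw: [b2@9:R b3@10:L b1@12:L b4@13:R]
Beat 9 (R): throw ball2 h=2 -> lands@11:R; in-air after throw: [b3@10:L b2@11:R b1@12:L b4@13:R]
Beat 10 (L): throw ball3 h=4 -> lands@14:L; in-air after throw: [b2@11:R b1@12:L b4@13:R b3@14:L]
Beat 11 (R): throw ball2 h=6 -> lands@17:R; in-air after throw: [b1@12:L b4@13:R b3@14:L b2@17:R]
Beat 12 (L): throw ball1 h=4 -> lands@16:L; in-air after throw: [b4@13:R b3@14:L b1@16:L b2@17:R]

Answer: ball4:lands@13:R ball3:lands@14:L ball2:lands@17:R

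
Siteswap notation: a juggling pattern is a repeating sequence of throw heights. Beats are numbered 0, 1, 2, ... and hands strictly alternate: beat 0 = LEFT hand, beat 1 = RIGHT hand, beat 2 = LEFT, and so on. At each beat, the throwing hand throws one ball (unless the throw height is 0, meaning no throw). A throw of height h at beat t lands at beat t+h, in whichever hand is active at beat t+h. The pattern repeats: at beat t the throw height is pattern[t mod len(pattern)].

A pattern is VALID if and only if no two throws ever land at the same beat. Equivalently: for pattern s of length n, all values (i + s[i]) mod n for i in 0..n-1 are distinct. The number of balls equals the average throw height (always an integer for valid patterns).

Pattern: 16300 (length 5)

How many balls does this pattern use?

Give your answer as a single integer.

Answer: 2

Derivation:
Pattern = [1, 6, 3, 0, 0], length n = 5
  position 0: throw height = 1, running sum = 1
  position 1: throw height = 6, running sum = 7
  position 2: throw height = 3, running sum = 10
  position 3: throw height = 0, running sum = 10
  position 4: throw height = 0, running sum = 10
Total sum = 10; balls = sum / n = 10 / 5 = 2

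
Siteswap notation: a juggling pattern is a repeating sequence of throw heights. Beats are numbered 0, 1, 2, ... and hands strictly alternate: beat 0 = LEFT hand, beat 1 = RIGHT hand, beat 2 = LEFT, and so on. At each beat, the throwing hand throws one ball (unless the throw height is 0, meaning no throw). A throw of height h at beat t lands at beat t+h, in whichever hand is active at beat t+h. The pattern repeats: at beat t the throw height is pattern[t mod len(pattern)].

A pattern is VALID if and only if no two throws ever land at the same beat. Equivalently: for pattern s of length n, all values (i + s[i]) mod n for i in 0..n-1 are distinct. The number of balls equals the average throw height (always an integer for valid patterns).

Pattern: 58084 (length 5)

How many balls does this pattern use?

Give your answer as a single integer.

Answer: 5

Derivation:
Pattern = [5, 8, 0, 8, 4], length n = 5
  position 0: throw height = 5, running sum = 5
  position 1: throw height = 8, running sum = 13
  position 2: throw height = 0, running sum = 13
  position 3: throw height = 8, running sum = 21
  position 4: throw height = 4, running sum = 25
Total sum = 25; balls = sum / n = 25 / 5 = 5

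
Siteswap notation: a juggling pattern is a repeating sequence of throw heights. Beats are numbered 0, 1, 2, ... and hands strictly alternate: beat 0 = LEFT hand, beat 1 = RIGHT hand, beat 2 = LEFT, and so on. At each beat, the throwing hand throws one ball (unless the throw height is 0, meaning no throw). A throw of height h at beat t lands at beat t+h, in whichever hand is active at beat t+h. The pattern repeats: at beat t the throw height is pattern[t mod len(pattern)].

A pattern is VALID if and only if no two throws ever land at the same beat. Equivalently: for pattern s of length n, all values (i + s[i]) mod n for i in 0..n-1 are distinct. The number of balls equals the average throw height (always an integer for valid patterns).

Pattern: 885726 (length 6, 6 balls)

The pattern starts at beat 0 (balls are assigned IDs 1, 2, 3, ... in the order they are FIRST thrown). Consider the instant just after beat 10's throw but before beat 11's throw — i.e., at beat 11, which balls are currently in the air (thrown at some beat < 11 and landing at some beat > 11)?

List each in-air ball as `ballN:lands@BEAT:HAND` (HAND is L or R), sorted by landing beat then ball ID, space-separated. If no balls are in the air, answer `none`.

Beat 0 (L): throw ball1 h=8 -> lands@8:L; in-air after throw: [b1@8:L]
Beat 1 (R): throw ball2 h=8 -> lands@9:R; in-air after throw: [b1@8:L b2@9:R]
Beat 2 (L): throw ball3 h=5 -> lands@7:R; in-air after throw: [b3@7:R b1@8:L b2@9:R]
Beat 3 (R): throw ball4 h=7 -> lands@10:L; in-air after throw: [b3@7:R b1@8:L b2@9:R b4@10:L]
Beat 4 (L): throw ball5 h=2 -> lands@6:L; in-air after throw: [b5@6:L b3@7:R b1@8:L b2@9:R b4@10:L]
Beat 5 (R): throw ball6 h=6 -> lands@11:R; in-air after throw: [b5@6:L b3@7:R b1@8:L b2@9:R b4@10:L b6@11:R]
Beat 6 (L): throw ball5 h=8 -> lands@14:L; in-air after throw: [b3@7:R b1@8:L b2@9:R b4@10:L b6@11:R b5@14:L]
Beat 7 (R): throw ball3 h=8 -> lands@15:R; in-air after throw: [b1@8:L b2@9:R b4@10:L b6@11:R b5@14:L b3@15:R]
Beat 8 (L): throw ball1 h=5 -> lands@13:R; in-air after throw: [b2@9:R b4@10:L b6@11:R b1@13:R b5@14:L b3@15:R]
Beat 9 (R): throw ball2 h=7 -> lands@16:L; in-air after throw: [b4@10:L b6@11:R b1@13:R b5@14:L b3@15:R b2@16:L]
Beat 10 (L): throw ball4 h=2 -> lands@12:L; in-air after throw: [b6@11:R b4@12:L b1@13:R b5@14:L b3@15:R b2@16:L]
Beat 11 (R): throw ball6 h=6 -> lands@17:R; in-air after throw: [b4@12:L b1@13:R b5@14:L b3@15:R b2@16:L b6@17:R]

Answer: ball4:lands@12:L ball1:lands@13:R ball5:lands@14:L ball3:lands@15:R ball2:lands@16:L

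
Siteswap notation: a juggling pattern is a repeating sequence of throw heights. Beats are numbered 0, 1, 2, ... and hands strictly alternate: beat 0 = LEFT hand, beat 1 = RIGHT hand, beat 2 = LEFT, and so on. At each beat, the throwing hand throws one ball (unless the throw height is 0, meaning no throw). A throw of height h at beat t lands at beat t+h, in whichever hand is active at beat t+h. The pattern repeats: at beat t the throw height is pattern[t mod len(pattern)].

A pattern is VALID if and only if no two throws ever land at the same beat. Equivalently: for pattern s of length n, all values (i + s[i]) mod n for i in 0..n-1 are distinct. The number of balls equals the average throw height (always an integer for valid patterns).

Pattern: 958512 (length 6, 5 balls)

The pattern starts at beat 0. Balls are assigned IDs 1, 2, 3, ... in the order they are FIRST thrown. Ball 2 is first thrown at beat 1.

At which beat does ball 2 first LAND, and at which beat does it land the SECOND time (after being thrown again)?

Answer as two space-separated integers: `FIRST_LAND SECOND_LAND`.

Answer: 6 15

Derivation:
Beat 0 (L): throw ball1 h=9 -> lands@9:R; in-air after throw: [b1@9:R]
Beat 1 (R): throw ball2 h=5 -> lands@6:L; in-air after throw: [b2@6:L b1@9:R]
Beat 2 (L): throw ball3 h=8 -> lands@10:L; in-air after throw: [b2@6:L b1@9:R b3@10:L]
Beat 3 (R): throw ball4 h=5 -> lands@8:L; in-air after throw: [b2@6:L b4@8:L b1@9:R b3@10:L]
Beat 4 (L): throw ball5 h=1 -> lands@5:R; in-air after throw: [b5@5:R b2@6:L b4@8:L b1@9:R b3@10:L]
Beat 5 (R): throw ball5 h=2 -> lands@7:R; in-air after throw: [b2@6:L b5@7:R b4@8:L b1@9:R b3@10:L]
Beat 6 (L): throw ball2 h=9 -> lands@15:R; in-air after throw: [b5@7:R b4@8:L b1@9:R b3@10:L b2@15:R]
Beat 7 (R): throw ball5 h=5 -> lands@12:L; in-air after throw: [b4@8:L b1@9:R b3@10:L b5@12:L b2@15:R]
Beat 8 (L): throw ball4 h=8 -> lands@16:L; in-air after throw: [b1@9:R b3@10:L b5@12:L b2@15:R b4@16:L]
Beat 9 (R): throw ball1 h=5 -> lands@14:L; in-air after throw: [b3@10:L b5@12:L b1@14:L b2@15:R b4@16:L]
Beat 10 (L): throw ball3 h=1 -> lands@11:R; in-air after throw: [b3@11:R b5@12:L b1@14:L b2@15:R b4@16:L]
Beat 11 (R): throw ball3 h=2 -> lands@13:R; in-air after throw: [b5@12:L b3@13:R b1@14:L b2@15:R b4@16:L]
Beat 12 (L): throw ball5 h=9 -> lands@21:R; in-air after throw: [b3@13:R b1@14:L b2@15:R b4@16:L b5@21:R]
Beat 13 (R): throw ball3 h=5 -> lands@18:L; in-air after throw: [b1@14:L b2@15:R b4@16:L b3@18:L b5@21:R]
Beat 14 (L): throw ball1 h=8 -> lands@22:L; in-air after throw: [b2@15:R b4@16:L b3@18:L b5@21:R b1@22:L]
Beat 15 (R): throw ball2 h=5 -> lands@20:L; in-air after throw: [b4@16:L b3@18:L b2@20:L b5@21:R b1@22:L]
Ball 2: thrown@1 h=5 -> first land @6; rethrown@6 h=9 -> second land @15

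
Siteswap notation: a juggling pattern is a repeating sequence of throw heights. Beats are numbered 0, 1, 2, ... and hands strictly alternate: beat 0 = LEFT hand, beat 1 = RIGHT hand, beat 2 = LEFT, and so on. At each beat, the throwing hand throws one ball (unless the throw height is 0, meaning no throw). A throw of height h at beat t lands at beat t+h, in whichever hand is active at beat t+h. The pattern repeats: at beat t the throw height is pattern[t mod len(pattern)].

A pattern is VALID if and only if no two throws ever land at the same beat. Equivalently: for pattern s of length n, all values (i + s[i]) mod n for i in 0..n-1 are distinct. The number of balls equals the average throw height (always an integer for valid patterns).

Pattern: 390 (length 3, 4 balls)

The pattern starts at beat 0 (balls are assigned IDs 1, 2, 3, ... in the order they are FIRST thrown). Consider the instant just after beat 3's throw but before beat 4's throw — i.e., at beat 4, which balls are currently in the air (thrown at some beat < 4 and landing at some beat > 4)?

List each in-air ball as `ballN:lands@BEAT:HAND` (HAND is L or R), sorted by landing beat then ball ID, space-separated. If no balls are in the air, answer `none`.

Answer: ball1:lands@6:L ball2:lands@10:L

Derivation:
Beat 0 (L): throw ball1 h=3 -> lands@3:R; in-air after throw: [b1@3:R]
Beat 1 (R): throw ball2 h=9 -> lands@10:L; in-air after throw: [b1@3:R b2@10:L]
Beat 3 (R): throw ball1 h=3 -> lands@6:L; in-air after throw: [b1@6:L b2@10:L]
Beat 4 (L): throw ball3 h=9 -> lands@13:R; in-air after throw: [b1@6:L b2@10:L b3@13:R]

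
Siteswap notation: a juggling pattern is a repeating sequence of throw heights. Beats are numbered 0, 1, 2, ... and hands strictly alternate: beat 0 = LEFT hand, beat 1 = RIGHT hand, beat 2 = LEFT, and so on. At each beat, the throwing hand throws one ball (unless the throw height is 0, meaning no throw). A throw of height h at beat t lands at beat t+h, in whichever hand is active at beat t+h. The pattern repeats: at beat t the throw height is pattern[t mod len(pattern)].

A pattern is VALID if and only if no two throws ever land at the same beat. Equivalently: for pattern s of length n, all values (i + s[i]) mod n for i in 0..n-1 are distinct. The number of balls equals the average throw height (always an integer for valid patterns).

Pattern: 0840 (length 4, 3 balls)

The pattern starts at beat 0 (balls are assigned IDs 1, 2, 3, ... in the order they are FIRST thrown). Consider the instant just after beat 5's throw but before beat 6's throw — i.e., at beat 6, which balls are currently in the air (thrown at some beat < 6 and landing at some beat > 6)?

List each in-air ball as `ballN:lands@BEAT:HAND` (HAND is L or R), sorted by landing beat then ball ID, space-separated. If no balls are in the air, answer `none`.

Beat 1 (R): throw ball1 h=8 -> lands@9:R; in-air after throw: [b1@9:R]
Beat 2 (L): throw ball2 h=4 -> lands@6:L; in-air after throw: [b2@6:L b1@9:R]
Beat 5 (R): throw ball3 h=8 -> lands@13:R; in-air after throw: [b2@6:L b1@9:R b3@13:R]
Beat 6 (L): throw ball2 h=4 -> lands@10:L; in-air after throw: [b1@9:R b2@10:L b3@13:R]

Answer: ball1:lands@9:R ball3:lands@13:R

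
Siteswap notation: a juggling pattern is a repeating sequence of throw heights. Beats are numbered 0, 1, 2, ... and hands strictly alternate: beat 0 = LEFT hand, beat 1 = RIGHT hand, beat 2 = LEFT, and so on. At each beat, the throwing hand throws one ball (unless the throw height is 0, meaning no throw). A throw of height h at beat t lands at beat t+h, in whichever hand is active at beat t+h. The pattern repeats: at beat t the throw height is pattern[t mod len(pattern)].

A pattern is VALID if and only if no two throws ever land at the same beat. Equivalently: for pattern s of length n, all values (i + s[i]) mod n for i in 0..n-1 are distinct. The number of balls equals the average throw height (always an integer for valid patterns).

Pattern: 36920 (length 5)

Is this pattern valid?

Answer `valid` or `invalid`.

Answer: valid

Derivation:
i=0: (i + s[i]) mod n = (0 + 3) mod 5 = 3
i=1: (i + s[i]) mod n = (1 + 6) mod 5 = 2
i=2: (i + s[i]) mod n = (2 + 9) mod 5 = 1
i=3: (i + s[i]) mod n = (3 + 2) mod 5 = 0
i=4: (i + s[i]) mod n = (4 + 0) mod 5 = 4
Residues: [3, 2, 1, 0, 4], distinct: True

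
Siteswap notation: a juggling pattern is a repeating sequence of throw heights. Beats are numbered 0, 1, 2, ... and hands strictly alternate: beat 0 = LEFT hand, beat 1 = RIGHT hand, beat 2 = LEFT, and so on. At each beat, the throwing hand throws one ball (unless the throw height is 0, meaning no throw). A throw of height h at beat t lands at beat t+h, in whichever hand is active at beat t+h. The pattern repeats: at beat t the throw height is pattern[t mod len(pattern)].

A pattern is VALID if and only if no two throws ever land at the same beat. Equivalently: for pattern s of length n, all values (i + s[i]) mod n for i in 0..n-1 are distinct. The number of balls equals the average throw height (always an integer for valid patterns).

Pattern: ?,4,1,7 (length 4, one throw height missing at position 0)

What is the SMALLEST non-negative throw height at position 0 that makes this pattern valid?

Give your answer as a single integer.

Answer: 0

Derivation:
i=0: s[i]=? (unknown)
i=1: (1 + 4) mod 4 = 1
i=2: (2 + 1) mod 4 = 3
i=3: (3 + 7) mod 4 = 2
Known residues: [1, 2, 3]; need a permutation of 0..3, so missing residue r = 0
Need (0 + s) mod 4 = 0; smallest s = (0 - 0) mod 4 = 0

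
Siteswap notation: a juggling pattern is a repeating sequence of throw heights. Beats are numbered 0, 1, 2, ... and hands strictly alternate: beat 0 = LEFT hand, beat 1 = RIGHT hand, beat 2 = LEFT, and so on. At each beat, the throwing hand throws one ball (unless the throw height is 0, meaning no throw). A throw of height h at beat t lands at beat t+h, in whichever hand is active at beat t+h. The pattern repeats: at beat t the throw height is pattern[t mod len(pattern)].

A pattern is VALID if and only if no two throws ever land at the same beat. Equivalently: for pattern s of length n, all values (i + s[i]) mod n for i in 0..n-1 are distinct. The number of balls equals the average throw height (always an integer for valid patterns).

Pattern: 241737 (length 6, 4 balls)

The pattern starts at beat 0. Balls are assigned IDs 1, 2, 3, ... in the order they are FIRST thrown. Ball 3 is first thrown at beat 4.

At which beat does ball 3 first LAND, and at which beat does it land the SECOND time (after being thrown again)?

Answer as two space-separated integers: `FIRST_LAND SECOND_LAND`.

Answer: 7 11

Derivation:
Beat 0 (L): throw ball1 h=2 -> lands@2:L; in-air after throw: [b1@2:L]
Beat 1 (R): throw ball2 h=4 -> lands@5:R; in-air after throw: [b1@2:L b2@5:R]
Beat 2 (L): throw ball1 h=1 -> lands@3:R; in-air after throw: [b1@3:R b2@5:R]
Beat 3 (R): throw ball1 h=7 -> lands@10:L; in-air after throw: [b2@5:R b1@10:L]
Beat 4 (L): throw ball3 h=3 -> lands@7:R; in-air after throw: [b2@5:R b3@7:R b1@10:L]
Beat 5 (R): throw ball2 h=7 -> lands@12:L; in-air after throw: [b3@7:R b1@10:L b2@12:L]
Beat 6 (L): throw ball4 h=2 -> lands@8:L; in-air after throw: [b3@7:R b4@8:L b1@10:L b2@12:L]
Beat 7 (R): throw ball3 h=4 -> lands@11:R; in-air after throw: [b4@8:L b1@10:L b3@11:R b2@12:L]
Beat 8 (L): throw ball4 h=1 -> lands@9:R; in-air after throw: [b4@9:R b1@10:L b3@11:R b2@12:L]
Beat 9 (R): throw ball4 h=7 -> lands@16:L; in-air after throw: [b1@10:L b3@11:R b2@12:L b4@16:L]
Beat 10 (L): throw ball1 h=3 -> lands@13:R; in-air after throw: [b3@11:R b2@12:L b1@13:R b4@16:L]
Beat 11 (R): throw ball3 h=7 -> lands@18:L; in-air after throw: [b2@12:L b1@13:R b4@16:L b3@18:L]
Ball 3: thrown@4 h=3 -> first land @7; rethrown@7 h=4 -> second land @11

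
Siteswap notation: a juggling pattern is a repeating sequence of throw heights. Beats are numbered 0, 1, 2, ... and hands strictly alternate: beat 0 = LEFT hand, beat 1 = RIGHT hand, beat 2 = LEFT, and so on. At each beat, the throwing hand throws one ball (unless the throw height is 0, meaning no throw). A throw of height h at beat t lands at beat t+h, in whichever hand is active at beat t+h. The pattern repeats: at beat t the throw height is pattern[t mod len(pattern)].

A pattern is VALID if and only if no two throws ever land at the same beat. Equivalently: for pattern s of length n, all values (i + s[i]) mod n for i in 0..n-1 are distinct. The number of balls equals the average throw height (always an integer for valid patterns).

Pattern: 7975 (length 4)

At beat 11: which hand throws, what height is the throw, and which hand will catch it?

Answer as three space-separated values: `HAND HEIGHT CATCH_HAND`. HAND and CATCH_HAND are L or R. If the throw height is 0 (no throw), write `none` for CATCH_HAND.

Beat 11: 11 mod 2 = 1, so hand = R
Throw height = pattern[11 mod 4] = pattern[3] = 5
Lands at beat 11+5=16, 16 mod 2 = 0, so catch hand = L

Answer: R 5 L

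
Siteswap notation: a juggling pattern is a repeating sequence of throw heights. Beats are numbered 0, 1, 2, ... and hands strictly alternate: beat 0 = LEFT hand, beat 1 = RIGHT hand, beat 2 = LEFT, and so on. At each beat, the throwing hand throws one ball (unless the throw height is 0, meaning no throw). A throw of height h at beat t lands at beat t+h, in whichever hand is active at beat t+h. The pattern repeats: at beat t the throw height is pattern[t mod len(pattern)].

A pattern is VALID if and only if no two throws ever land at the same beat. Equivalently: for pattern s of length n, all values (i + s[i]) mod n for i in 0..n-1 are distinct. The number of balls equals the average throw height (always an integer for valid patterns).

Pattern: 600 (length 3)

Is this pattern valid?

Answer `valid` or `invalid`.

i=0: (i + s[i]) mod n = (0 + 6) mod 3 = 0
i=1: (i + s[i]) mod n = (1 + 0) mod 3 = 1
i=2: (i + s[i]) mod n = (2 + 0) mod 3 = 2
Residues: [0, 1, 2], distinct: True

Answer: valid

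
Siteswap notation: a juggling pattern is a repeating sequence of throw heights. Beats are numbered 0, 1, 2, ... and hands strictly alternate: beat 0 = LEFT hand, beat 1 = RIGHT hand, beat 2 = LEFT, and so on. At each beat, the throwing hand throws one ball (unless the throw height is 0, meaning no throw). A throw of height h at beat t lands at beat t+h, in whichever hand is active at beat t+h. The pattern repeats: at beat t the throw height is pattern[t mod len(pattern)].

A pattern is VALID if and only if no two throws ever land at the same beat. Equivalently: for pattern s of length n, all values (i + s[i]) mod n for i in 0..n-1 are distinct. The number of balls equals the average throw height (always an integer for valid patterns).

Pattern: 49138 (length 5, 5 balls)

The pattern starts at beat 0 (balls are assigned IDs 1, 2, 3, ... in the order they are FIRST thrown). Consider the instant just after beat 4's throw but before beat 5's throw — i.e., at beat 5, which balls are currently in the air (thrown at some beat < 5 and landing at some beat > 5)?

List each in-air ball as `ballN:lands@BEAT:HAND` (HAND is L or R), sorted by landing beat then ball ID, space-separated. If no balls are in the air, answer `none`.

Beat 0 (L): throw ball1 h=4 -> lands@4:L; in-air after throw: [b1@4:L]
Beat 1 (R): throw ball2 h=9 -> lands@10:L; in-air after throw: [b1@4:L b2@10:L]
Beat 2 (L): throw ball3 h=1 -> lands@3:R; in-air after throw: [b3@3:R b1@4:L b2@10:L]
Beat 3 (R): throw ball3 h=3 -> lands@6:L; in-air after throw: [b1@4:L b3@6:L b2@10:L]
Beat 4 (L): throw ball1 h=8 -> lands@12:L; in-air after throw: [b3@6:L b2@10:L b1@12:L]
Beat 5 (R): throw ball4 h=4 -> lands@9:R; in-air after throw: [b3@6:L b4@9:R b2@10:L b1@12:L]

Answer: ball3:lands@6:L ball2:lands@10:L ball1:lands@12:L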